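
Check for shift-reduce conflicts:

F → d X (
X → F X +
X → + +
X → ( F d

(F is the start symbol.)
No shift-reduce conflicts

Augment with F' → F and build the canonical LR(0) collection (I0 = CLOSURE({[F' → . F]}), then GOTO on every symbol after a dot until no new states appear). It has 13 states:
  I0: { [F → . d X (], [F' → . F] }  — shift
  I1: { [F' → F .] }  — accept
  I2: { [F → . d X (], [F → d . X (], [X → . ( F d], [X → . + +], [X → . F X +] }  — shift
  I3: { [F → . d X (], [X → ( . F d] }  — shift
  I4: { [X → + . +] }  — shift
  I5: { [F → . d X (], [X → . ( F d], [X → . + +], [X → . F X +], [X → F . X +] }  — shift
  I6: { [F → d X . (] }  — shift
  I7: { [F → d X ( .] }  — reduce
  I8: { [X → F X . +] }  — shift
  I9: { [X → F X + .] }  — reduce
  I10: { [X → + + .] }  — reduce
  I11: { [X → ( F . d] }  — shift
  I12: { [X → ( F d .] }  — reduce

No state contains both a complete item and a shift item.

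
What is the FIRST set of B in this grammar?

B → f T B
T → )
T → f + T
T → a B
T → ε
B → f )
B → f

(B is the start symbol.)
{ 'f' }

From B → f T B:
  - f is a terminal: add 'f' and stop
From B → f ):
  - f is a terminal: add 'f' and stop
From B → f:
  - f is a terminal: add 'f' and stop

Collecting: FIRST(B) = { 'f' }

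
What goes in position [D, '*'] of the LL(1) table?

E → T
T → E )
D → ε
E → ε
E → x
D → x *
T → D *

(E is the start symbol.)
To find M[D, '*'], we find productions for D where '*' is in the predict set (PREDICT(N → α) = (FIRST(α) \ {ε}) ∪ (FOLLOW(N) if α ⇒* ε)).

Relevant sets:
  FOLLOW(D) = { '*' }

D → ε: PREDICT = { '*' }
  '*' is in predict set, so this production goes in M[D, '*']
D → x *: PREDICT = { 'x' }

M[D, '*'] = D → ε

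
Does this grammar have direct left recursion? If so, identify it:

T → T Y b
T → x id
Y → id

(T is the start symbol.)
T → T Y b: LEFT RECURSIVE (starts with T)
T → x id: starts with x
Y → id: starts with id

The grammar has direct left recursion on: T.

Answer: Yes, T is left-recursive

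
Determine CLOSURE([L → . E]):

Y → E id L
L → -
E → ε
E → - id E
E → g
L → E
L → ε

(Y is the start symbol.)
Start with: [L → . E]
  [L → . E] has the dot before E: add [E → .], [E → . - id E], [E → . g]
No further items can be added.

CLOSURE = { [E → . - id E], [E → . g], [E → .], [L → . E] }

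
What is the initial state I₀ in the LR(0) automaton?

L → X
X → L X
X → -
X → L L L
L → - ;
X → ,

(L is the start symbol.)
First, augment the grammar with L' → L
I₀ = CLOSURE({ [L' → . L] }):
  [L' → . L] has the dot before L: add [L → . X], [L → . - ;]
  [L → . X] has the dot before X: add [X → . L X], [X → . -], [X → . L L L], [X → . ,]
No further items can be added.

I₀ = { [L → . - ;], [L → . X], [L' → . L], [X → . ,], [X → . -], [X → . L L L], [X → . L X] }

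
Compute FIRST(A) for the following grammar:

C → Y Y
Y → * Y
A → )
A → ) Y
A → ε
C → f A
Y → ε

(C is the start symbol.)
To compute FIRST(A), examine every production with A on the left-hand side, reading each right-hand side left to right until a non-nullable symbol is reached.

From A → ):
  - ')' is a terminal: add ')' and stop
From A → ) Y:
  - ')' is a terminal: add ')' and stop
From A → ε:
  - ε-production, so ε ∈ FIRST(A)

Collecting: FIRST(A) = { ')', ε }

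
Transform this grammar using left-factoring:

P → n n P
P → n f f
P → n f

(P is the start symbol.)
Left-factoring transforms A → αβ₁ | αβ₂ into A → αA' and A' → β₁ | β₂
(α is the longest common prefix among the alternatives). Repeat until
no nonterminal has two alternatives with a common prefix.

Round 1: P has alternatives sharing prefix 'n'. Introduce P': P → n P'
  Add: P' → n P
  Add: P' → f f
  Add: P' → f

Round 2: P' has alternatives sharing prefix 'f'. Introduce P'': P' → f P''
  Add: P'' → f
  Add: P'' → ε

No remaining common prefixes — done.

Resulting grammar:
P → n P'
P' → n P
P' → f P''
P'' → f
P'' → ε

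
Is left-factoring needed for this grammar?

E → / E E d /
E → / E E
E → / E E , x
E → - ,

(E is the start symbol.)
Left-factoring is needed when two productions for the same non-terminal
share a common prefix on the right-hand side.

Productions for E:
  E → / E E d /
  E → / E E
  E → / E E , x
  E → - ,

Found common prefix '/ E E' in productions for E

Answer: Yes, E has productions with common prefix '/ E E'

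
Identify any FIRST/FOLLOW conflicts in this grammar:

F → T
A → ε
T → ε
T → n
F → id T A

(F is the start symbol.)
No FIRST/FOLLOW conflicts.

Nullable non-terminals: A, F, T.
FIRST sets used below: FIRST(T) = { 'n', ε }
A has a nullable alternative but only one production, so nothing to check.

F: nullable alternative(s) F → T; FOLLOW(F) = { $ }
  F → T: FIRST \ {ε} = { 'n' } — this is the only nullable alternative, skip
  F → id T A: FIRST \ {ε} = { 'id' } — disjoint from FOLLOW(F)

T: nullable alternative(s) T → ε; FOLLOW(T) = { $ }
  T → ε: FIRST \ {ε} = { } — this is the only nullable alternative, skip
  T → n: FIRST \ {ε} = { 'n' } — disjoint from FOLLOW(T)

No FIRST/FOLLOW conflicts found.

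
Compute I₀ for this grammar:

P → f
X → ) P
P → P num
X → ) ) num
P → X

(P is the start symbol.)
{ [P → . P num], [P → . X], [P → . f], [P' → . P], [X → . ) ) num], [X → . ) P] }

First, augment the grammar with P' → P
I₀ = CLOSURE({ [P' → . P] }):
  [P' → . P] has the dot before P: add [P → . f], [P → . P num], [P → . X]
  [P → . X] has the dot before X: add [X → . ) P], [X → . ) ) num]
No further items can be added.

I₀ = { [P → . P num], [P → . X], [P → . f], [P' → . P], [X → . ) ) num], [X → . ) P] }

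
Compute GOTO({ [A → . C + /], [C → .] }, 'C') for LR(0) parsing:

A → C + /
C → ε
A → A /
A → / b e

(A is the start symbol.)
{ [A → C . + /] }

GOTO(I, 'C') = CLOSURE({ [A → αX.β] : [A → α.Xβ] ∈ I, X = 'C' })

Items with dot before 'C', with the dot advanced:
  [A → . C + /] → [A → C . + /]
Closure adds nothing (no advanced item has the dot before a non-terminal).

GOTO = { [A → C . + /] }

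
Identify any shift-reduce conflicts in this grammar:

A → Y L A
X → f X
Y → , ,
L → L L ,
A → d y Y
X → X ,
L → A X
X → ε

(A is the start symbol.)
A shift-reduce conflict occurs when an LR(0) state has both:
  - a complete (reduce) item [A → α .] (dot at the end), and
  - a shift item [B → β . c γ] (dot before a terminal).

Augment with A' → A and build the canonical LR(0) collection (I0 = CLOSURE({[A' → . A]}), then GOTO on every symbol after a dot until no new states appear). It has 17 states:
  I0: { [A → . Y L A], [A → . d y Y], [A' → . A], [Y → . , ,] }  — shift
  I1: { [Y → , . ,] }  — shift
  I2: { [A' → A .] }  — accept
  I3: { [A → . Y L A], [A → . d y Y], [A → Y . L A], [L → . A X], [L → . L L ,], [Y → . , ,] }  — shift
  I4: { [A → d . y Y] }  — shift
  I5: { [A → d y . Y], [Y → . , ,] }  — shift
  I6: { [A → d y Y .] }  — reduce
  I7: { [L → A . X], [X → . X ,], [X → . f X], [X → .] }  — shift, reduce
  I8: { [A → . Y L A], [A → . d y Y], [A → Y L . A], [L → . A X], [L → . L L ,], [L → L . L ,], [Y → . , ,] }  — shift
  I9: { [A → Y L A .], [L → A . X], [X → . X ,], [X → . f X], [X → .] }  — shift, 2 reduces
  I10: { [A → . Y L A], [A → . d y Y], [L → . A X], [L → . L L ,], [L → L . L ,], [L → L L . ,], [Y → . , ,] }  — shift
  I11: { [L → L L , .], [Y → , . ,] }  — shift, reduce
  I12: { [Y → , , .] }  — reduce
  I13: { [L → A X .], [X → X . ,] }  — shift, reduce
  I14: { [X → . X ,], [X → . f X], [X → .], [X → f . X] }  — shift, reduce
  I15: { [X → X . ,], [X → f X .] }  — shift, reduce
  I16: { [X → X , .] }  — reduce

I7 contains reduce item [X → .] and shift item [X → . f X] — shift-reduce conflict.
I9 contains reduce items [A → Y L A .], [X → .] and shift item [X → . f X] — shift-reduce conflict.
I11 contains reduce item [L → L L , .] and shift item [Y → , . ,] — shift-reduce conflict.
I13 contains reduce item [L → A X .] and shift item [X → X . ,] — shift-reduce conflict.
I14 contains reduce item [X → .] and shift item [X → . f X] — shift-reduce conflict.
I15 contains reduce item [X → f X .] and shift item [X → X . ,] — shift-reduce conflict.

Answer: Yes — I7: [X → .] vs [X → . f X]; I9: [A → Y L A .] vs [X → . f X]; I11: [L → L L , .] vs [Y → , . ,]; I13: [L → A X .] vs [X → X . ,]; I14: [X → .] vs [X → . f X]; I15: [X → f X .] vs [X → X . ,]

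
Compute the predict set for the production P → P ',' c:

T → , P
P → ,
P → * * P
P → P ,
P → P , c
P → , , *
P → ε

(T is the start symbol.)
PREDICT(P → P ',' c) = (FIRST(RHS) \ {ε}) ∪ (FOLLOW(P) if ε ∈ FIRST(RHS), i.e. RHS ⇒* ε)
FIRST(P) = { '*', ',', ε }
FIRST(P ',' c) = { '*', ',' }
ε ∉ FIRST(P ',' c), so FOLLOW(P) is not added.
PREDICT(P → P ',' c) = { '*', ',' }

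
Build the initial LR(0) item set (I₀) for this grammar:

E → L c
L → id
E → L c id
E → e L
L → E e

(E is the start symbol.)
{ [E → . L c id], [E → . L c], [E → . e L], [E' → . E], [L → . E e], [L → . id] }

First, augment the grammar with E' → E
I₀ = CLOSURE({ [E' → . E] }):
  [E' → . E] has the dot before E: add [E → . L c], [E → . L c id], [E → . e L]
  [E → . L c] has the dot before L: add [L → . id], [L → . E e]
No further items can be added.

I₀ = { [E → . L c id], [E → . L c], [E → . e L], [E' → . E], [L → . E e], [L → . id] }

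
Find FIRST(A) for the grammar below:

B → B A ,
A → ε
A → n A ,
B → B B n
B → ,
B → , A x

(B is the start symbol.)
{ 'n', ε }

To compute FIRST(A), examine every production with A on the left-hand side, reading each right-hand side left to right until a non-nullable symbol is reached.

From A → ε:
  - ε-production, so ε ∈ FIRST(A)
From A → n A ,:
  - n is a terminal: add 'n' and stop

Collecting: FIRST(A) = { 'n', ε }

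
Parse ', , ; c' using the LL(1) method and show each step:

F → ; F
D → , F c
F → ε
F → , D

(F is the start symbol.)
LL(1) parsing maintains a stack (initially the start symbol over $) and the input. At each step: if the stack top is a terminal, match it against the current input token; if it is a non-terminal N, replace it with the RHS of M[N, lookahead] (the unique production whose predict set contains the lookahead).

Stack is shown with the top on the left.

Stack    Input      Action
--------------------------
F $      , , ; c $  output F → , D
, D $    , , ; c $  match ','
D $      , ; c $    output D → , F c
, F c $  , ; c $    match ','
F c $    ; c $      output F → ; F
; F c $  ; c $      match ';'
F c $    c $        output F → ε
c $      c $        match 'c'
$        $          accept

The string is accepted.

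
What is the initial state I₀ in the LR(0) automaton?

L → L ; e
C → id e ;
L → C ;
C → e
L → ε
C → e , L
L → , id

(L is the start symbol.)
First, augment the grammar with L' → L
I₀ = CLOSURE({ [L' → . L] }):
  [L' → . L] has the dot before L: add [L → . L ; e], [L → . C ;], [L → .], [L → . , id]
  [L → . C ;] has the dot before C: add [C → . id e ;], [C → . e], [C → . e , L]
No further items can be added.

I₀ = { [C → . e , L], [C → . e], [C → . id e ;], [L → . , id], [L → . C ;], [L → . L ; e], [L → .], [L' → . L] }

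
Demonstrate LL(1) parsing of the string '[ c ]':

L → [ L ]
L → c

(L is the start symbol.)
Stack is shown with the top on the left.

Stack    Input    Action
------------------------
L $      [ c ] $  output L → [ L ]
[ L ] $  [ c ] $  match '['
L ] $    c ] $    output L → c
c ] $    c ] $    match 'c'
] $      ] $      match ']'
$        $        accept

The string is accepted.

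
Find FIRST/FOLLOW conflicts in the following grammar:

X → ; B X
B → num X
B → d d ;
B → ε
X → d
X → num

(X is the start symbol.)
Nullable non-terminals: B.

B: nullable alternative(s) B → ε; FOLLOW(B) = { ';', 'd', 'num' }
  B → num X: FIRST \ {ε} = { 'num' } — overlaps FOLLOW(B) on { 'num' }: CONFLICT
  B → d d ;: FIRST \ {ε} = { 'd' } — overlaps FOLLOW(B) on { 'd' }: CONFLICT
  B → ε: FIRST \ {ε} = { } — this is the only nullable alternative, skip

X has no nullable alternative, so no FIRST/FOLLOW check is needed there.

So the grammar has 2 FIRST/FOLLOW conflicts (marked CONFLICT above).

Answer: Yes. B → num X with FOLLOW(B) on { 'num' }; B → d d ';' with FOLLOW(B) on { 'd' }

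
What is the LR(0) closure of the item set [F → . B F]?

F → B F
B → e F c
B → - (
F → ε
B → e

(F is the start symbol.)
To compute CLOSURE, for each item [A → α.Bβ] where B is a non-terminal, add [B → .γ] for all productions B → γ; repeat for the newly added items until nothing changes.

Start with: [F → . B F]
  [F → . B F] has the dot before B: add [B → . e F c], [B → . - (], [B → . e]
No further items can be added.

CLOSURE = { [B → . - (], [B → . e F c], [B → . e], [F → . B F] }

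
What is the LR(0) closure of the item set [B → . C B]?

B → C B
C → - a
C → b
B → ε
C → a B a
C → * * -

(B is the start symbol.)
To compute CLOSURE, for each item [A → α.Bβ] where B is a non-terminal, add [B → .γ] for all productions B → γ; repeat for the newly added items until nothing changes.

Start with: [B → . C B]
  [B → . C B] has the dot before C: add [C → . - a], [C → . b], [C → . a B a], [C → . * * -]
No further items can be added.

CLOSURE = { [B → . C B], [C → . * * -], [C → . - a], [C → . a B a], [C → . b] }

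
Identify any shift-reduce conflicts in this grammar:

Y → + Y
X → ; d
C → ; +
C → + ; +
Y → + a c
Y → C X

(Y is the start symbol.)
A shift-reduce conflict occurs when an LR(0) state has both:
  - a complete (reduce) item [A → α .] (dot at the end), and
  - a shift item [B → β . c γ] (dot before a terminal).

Augment with Y' → Y and build the canonical LR(0) collection (I0 = CLOSURE({[Y' → . Y]}), then GOTO on every symbol after a dot until no new states appear). It has 14 states:
  I0: { [C → . + ; +], [C → . ; +], [Y → . + Y], [Y → . + a c], [Y → . C X], [Y' → . Y] }  — shift
  I1: { [C → + . ; +], [C → . + ; +], [C → . ; +], [Y → + . Y], [Y → + . a c], [Y → . + Y], [Y → . + a c], [Y → . C X] }  — shift
  I2: { [C → ; . +] }  — shift
  I3: { [X → . ; d], [Y → C . X] }  — shift
  I4: { [Y' → Y .] }  — accept
  I5: { [X → ; . d] }  — shift
  I6: { [Y → C X .] }  — reduce
  I7: { [X → ; d .] }  — reduce
  I8: { [C → ; + .] }  — reduce
  I9: { [C → + ; . +], [C → ; . +] }  — shift
  I10: { [Y → + Y .] }  — reduce
  I11: { [Y → + a . c] }  — shift
  I12: { [Y → + a c .] }  — reduce
  I13: { [C → + ; + .], [C → ; + .] }  — 2 reduces

No state contains both a complete item and a shift item.

Answer: No shift-reduce conflicts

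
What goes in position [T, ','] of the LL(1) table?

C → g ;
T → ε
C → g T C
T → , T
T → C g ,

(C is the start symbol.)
To find M[T, ','], we find productions for T where ',' is in the predict set (PREDICT(N → α) = (FIRST(α) \ {ε}) ∪ (FOLLOW(N) if α ⇒* ε)).

Relevant sets:
  FIRST(C) = { 'g' }
  FOLLOW(T) = { 'g' }

T → ε: PREDICT = { 'g' }
T → , T: PREDICT = { ',' }
  ',' is in predict set, so this production goes in M[T, ',']
T → C g ,: PREDICT = { 'g' }

M[T, ','] = T → , T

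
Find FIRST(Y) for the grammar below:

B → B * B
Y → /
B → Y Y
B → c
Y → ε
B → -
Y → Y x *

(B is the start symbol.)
To compute FIRST(Y), examine every production with Y on the left-hand side, reading each right-hand side left to right until a non-nullable symbol is reached.

From Y → /:
  - '/' is a terminal: add '/' and stop
From Y → ε:
  - ε-production, so ε ∈ FIRST(Y)
From Y → Y x *:
  - Y is the symbol being defined: contributes nothing new
    Y is nullable, so continue to the next symbol
  - x is a terminal: add 'x' and stop

Collecting: FIRST(Y) = { '/', 'x', ε }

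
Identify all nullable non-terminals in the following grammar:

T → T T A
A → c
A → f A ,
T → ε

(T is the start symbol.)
A non-terminal is nullable if it can derive ε (the empty string): either it has an ε-production, or it has a production whose right-hand side consists entirely of nullable non-terminals.

ε-productions: T → ε
So T is immediately nullable.
No further non-terminal can be added: every production for the remaining non-terminals contains a terminal or a non-nullable non-terminal.
Nullable = { 'T' }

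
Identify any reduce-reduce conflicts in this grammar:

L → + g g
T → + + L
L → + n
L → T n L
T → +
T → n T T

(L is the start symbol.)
A reduce-reduce conflict occurs when an LR(0) state has two complete items [A → α .] and [B → β .] — both call for a reduction, and with no lookahead the parser cannot choose between them.

Augment with L' → L and build the canonical LR(0) collection (I0 = CLOSURE({[L' → . L]}), then GOTO on every symbol after a dot until no new states appear). It has 15 states:
  I0: { [L → . + g g], [L → . + n], [L → . T n L], [L' → . L], [T → . + + L], [T → . +], [T → . n T T] }  — shift
  I1: { [L → + . g g], [L → + . n], [T → + . + L], [T → + .] }  — shift, reduce
  I2: { [L' → L .] }  — accept
  I3: { [L → T . n L] }  — shift
  I4: { [T → . + + L], [T → . +], [T → . n T T], [T → n . T T] }  — shift
  I5: { [T → + . + L], [T → + .] }  — shift, reduce
  I6: { [T → . + + L], [T → . +], [T → . n T T], [T → n T . T] }  — shift
  I7: { [T → n T T .] }  — reduce
  I8: { [L → . + g g], [L → . + n], [L → . T n L], [T → + + . L], [T → . + + L], [T → . +], [T → . n T T] }  — shift
  I9: { [T → + + L .] }  — reduce
  I10: { [L → . + g g], [L → . + n], [L → . T n L], [L → T n . L], [T → . + + L], [T → . +], [T → . n T T] }  — shift
  I11: { [L → T n L .] }  — reduce
  I12: { [L → + g . g] }  — shift
  I13: { [L → + n .] }  — reduce
  I14: { [L → + g g .] }  — reduce

No state contains more than one complete item.

Answer: No reduce-reduce conflicts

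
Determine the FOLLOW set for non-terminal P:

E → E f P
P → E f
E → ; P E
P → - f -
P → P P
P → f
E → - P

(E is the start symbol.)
To compute FOLLOW(P), find every occurrence of P on a right-hand side N → α P β: add FIRST(β) \ {ε}, and if β is empty or nullable also add FOLLOW(N). Iterate to a fixed point.

In E → E f P: P is at the end, add FOLLOW(E)
In E → ; P E: P is followed by E, add FIRST(E) \ {ε} = { '-', ';' }
In P → P P: P is followed by P, add FIRST(P) \ {ε} = { '-', ';', 'f' }
In P → P P: P is at the end; this adds FOLLOW(P) to itself — nothing new
In E → - P: P is at the end, add FOLLOW(E)

The FOLLOW sets referred to above (computed the same way, to a fixed point):
  FOLLOW(E) = { $, 'f' }

Taking the union: FOLLOW(P) = { $, '-', ';', 'f' }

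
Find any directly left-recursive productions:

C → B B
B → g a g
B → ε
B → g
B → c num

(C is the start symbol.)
C → B B: starts with B
B → g a g: starts with g
B → ε: starts with ε
B → g: starts with g
B → c num: starts with c

No direct left recursion found.

Answer: No direct left recursion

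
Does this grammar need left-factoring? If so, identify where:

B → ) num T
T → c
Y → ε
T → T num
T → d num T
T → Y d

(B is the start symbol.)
Left-factoring is needed when two productions for the same non-terminal
share a common prefix on the right-hand side.

Productions for T:
  T → c
  T → T num
  T → d num T
  T → Y d

No common prefixes found.

Answer: No, left-factoring is not needed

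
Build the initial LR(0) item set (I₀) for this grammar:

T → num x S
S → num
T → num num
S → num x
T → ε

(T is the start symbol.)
First, augment the grammar with T' → T
I₀ = CLOSURE({ [T' → . T] }):
  [T' → . T] has the dot before T: add [T → . num x S], [T → . num num], [T → .]
No further items can be added.

I₀ = { [T → . num num], [T → . num x S], [T → .], [T' → . T] }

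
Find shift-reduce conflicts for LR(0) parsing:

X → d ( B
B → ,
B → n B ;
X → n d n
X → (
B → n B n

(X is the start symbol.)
No shift-reduce conflicts

Augment with X' → X and build the canonical LR(0) collection (I0 = CLOSURE({[X' → . X]}), then GOTO on every symbol after a dot until no new states appear). It has 14 states:
  I0: { [X → . (], [X → . d ( B], [X → . n d n], [X' → . X] }  — shift
  I1: { [X → ( .] }  — reduce
  I2: { [X' → X .] }  — accept
  I3: { [X → d . ( B] }  — shift
  I4: { [X → n . d n] }  — shift
  I5: { [X → n d . n] }  — shift
  I6: { [X → n d n .] }  — reduce
  I7: { [B → . ,], [B → . n B ;], [B → . n B n], [X → d ( . B] }  — shift
  I8: { [B → , .] }  — reduce
  I9: { [X → d ( B .] }  — reduce
  I10: { [B → . ,], [B → . n B ;], [B → . n B n], [B → n . B ;], [B → n . B n] }  — shift
  I11: { [B → n B . ;], [B → n B . n] }  — shift
  I12: { [B → n B ; .] }  — reduce
  I13: { [B → n B n .] }  — reduce

No state contains both a complete item and a shift item.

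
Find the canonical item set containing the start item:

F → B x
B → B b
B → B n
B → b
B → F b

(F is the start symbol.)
{ [B → . B b], [B → . B n], [B → . F b], [B → . b], [F → . B x], [F' → . F] }

First, augment the grammar with F' → F
I₀ = CLOSURE({ [F' → . F] }):
  [F' → . F] has the dot before F: add [F → . B x]
  [F → . B x] has the dot before B: add [B → . B b], [B → . B n], [B → . b], [B → . F b]
No further items can be added.

I₀ = { [B → . B b], [B → . B n], [B → . F b], [B → . b], [F → . B x], [F' → . F] }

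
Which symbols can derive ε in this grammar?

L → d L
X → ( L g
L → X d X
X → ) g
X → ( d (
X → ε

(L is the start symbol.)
{ 'X' }

ε-productions: X → ε
So X is immediately nullable.
No further non-terminal can be added: every production for the remaining non-terminals contains a terminal or a non-nullable non-terminal.
Nullable = { 'X' }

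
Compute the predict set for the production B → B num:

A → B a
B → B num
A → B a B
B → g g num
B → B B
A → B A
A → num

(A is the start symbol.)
PREDICT(B → B num) = (FIRST(RHS) \ {ε}) ∪ (FOLLOW(B) if ε ∈ FIRST(RHS), i.e. RHS ⇒* ε)
FIRST(B) = { 'g' }
FIRST(B num) = { 'g' }
ε ∉ FIRST(B num), so FOLLOW(B) is not added.
PREDICT(B → B num) = { 'g' }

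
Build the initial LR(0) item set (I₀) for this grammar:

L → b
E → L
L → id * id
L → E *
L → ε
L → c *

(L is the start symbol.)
First, augment the grammar with L' → L
I₀ = CLOSURE({ [L' → . L] }):
  [L' → . L] has the dot before L: add [L → . b], [L → . id * id], [L → . E *], [L → .], [L → . c *]
  [L → . E *] has the dot before E: add [E → . L]
No further items can be added.

I₀ = { [E → . L], [L → . E *], [L → . b], [L → . c *], [L → . id * id], [L → .], [L' → . L] }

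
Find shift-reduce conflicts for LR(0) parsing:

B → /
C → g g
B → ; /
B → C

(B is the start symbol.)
No shift-reduce conflicts

Augment with B' → B and build the canonical LR(0) collection (I0 = CLOSURE({[B' → . B]}), then GOTO on every symbol after a dot until no new states appear). It has 8 states:
  I0: { [B → . /], [B → . ; /], [B → . C], [B' → . B], [C → . g g] }  — shift
  I1: { [B → / .] }  — reduce
  I2: { [B → ; . /] }  — shift
  I3: { [B' → B .] }  — accept
  I4: { [B → C .] }  — reduce
  I5: { [C → g . g] }  — shift
  I6: { [C → g g .] }  — reduce
  I7: { [B → ; / .] }  — reduce

No state contains both a complete item and a shift item.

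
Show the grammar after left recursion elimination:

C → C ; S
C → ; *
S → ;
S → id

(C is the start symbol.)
C → ; * C'
C' → ; S C'
C' → ε
S → ;
S → id

C is directly left-recursive. The standard transformation for
  A → A α₁ | ... | A α_m | β₁ | ... | β_n
is
  A  → β₁ A' | ... | β_n A'
  A' → α₁ A' | ... | α_m A' | ε

C → ; * becomes C → ; * C'
C → C ; S becomes C' → ; S C'
Add C' → ε

Productions for other non-terminals are unchanged:
  S → ;
  S → id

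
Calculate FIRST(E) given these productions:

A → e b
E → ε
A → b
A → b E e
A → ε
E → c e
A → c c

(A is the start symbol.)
To compute FIRST(E), examine every production with E on the left-hand side, reading each right-hand side left to right until a non-nullable symbol is reached.

From E → ε:
  - ε-production, so ε ∈ FIRST(E)
From E → c e:
  - c is a terminal: add 'c' and stop

Collecting: FIRST(E) = { 'c', ε }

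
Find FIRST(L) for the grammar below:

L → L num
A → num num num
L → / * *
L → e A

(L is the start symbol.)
From L → L num:
  - L is the symbol being defined: contributes nothing new
    L is not nullable, so stop
From L → / * *:
  - '/' is a terminal: add '/' and stop
From L → e A:
  - e is a terminal: add 'e' and stop

Collecting: FIRST(L) = { '/', 'e' }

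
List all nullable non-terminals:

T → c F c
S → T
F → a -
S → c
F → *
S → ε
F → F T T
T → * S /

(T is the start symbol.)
A non-terminal is nullable if it can derive ε (the empty string): either it has an ε-production, or it has a production whose right-hand side consists entirely of nullable non-terminals.

ε-productions: S → ε
So S is immediately nullable.
No further non-terminal can be added: every production for the remaining non-terminals contains a terminal or a non-nullable non-terminal.
Nullable = { 'S' }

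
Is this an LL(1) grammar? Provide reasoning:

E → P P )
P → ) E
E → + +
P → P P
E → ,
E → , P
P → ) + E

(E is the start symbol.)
Relevant sets:
  FIRST(P) = { ')' }

For E:
  PREDICT(E → P P ')') = { ')' }
  PREDICT(E → '+' '+') = { '+' }
  PREDICT(E → ',') = { ',' }
  PREDICT(E → ',' P) = { ',' }
For P:
  PREDICT(P → ')' E) = { ')' }
  PREDICT(P → P P) = { ')' }
  PREDICT(P → ')' '+' E) = { ')' }

Conflict found: Predict set conflict for E: { ',' }
The grammar is NOT LL(1).

Answer: No. Predict set conflict for E: { ',' }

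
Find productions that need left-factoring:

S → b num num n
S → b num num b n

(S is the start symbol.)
Yes, S has productions with common prefix 'b num num'

Left-factoring is needed when two productions for the same non-terminal
share a common prefix on the right-hand side.

Productions for S:
  S → b num num n
  S → b num num b n

Found common prefix 'b num num' in productions for S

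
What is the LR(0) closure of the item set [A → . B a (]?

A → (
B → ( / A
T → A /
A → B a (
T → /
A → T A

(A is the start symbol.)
To compute CLOSURE, for each item [A → α.Bβ] where B is a non-terminal, add [B → .γ] for all productions B → γ; repeat for the newly added items until nothing changes.

Start with: [A → . B a (]
  [A → . B a (] has the dot before B: add [B → . ( / A]
No further items can be added.

CLOSURE = { [A → . B a (], [B → . ( / A] }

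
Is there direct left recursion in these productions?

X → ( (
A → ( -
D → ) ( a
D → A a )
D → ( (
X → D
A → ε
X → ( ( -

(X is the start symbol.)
No direct left recursion

X → ( (: starts with '('
A → ( -: starts with '('
D → ) ( a: starts with ')'
D → A a ): starts with A
D → ( (: starts with '('
X → D: starts with D
A → ε: starts with ε
X → ( ( -: starts with '('

No direct left recursion found.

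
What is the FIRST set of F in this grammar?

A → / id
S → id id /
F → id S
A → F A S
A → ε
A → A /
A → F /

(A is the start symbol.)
{ 'id' }

To compute FIRST(F), examine every production with F on the left-hand side, reading each right-hand side left to right until a non-nullable symbol is reached.

From F → id S:
  - id is a terminal: add 'id' and stop

Collecting: FIRST(F) = { 'id' }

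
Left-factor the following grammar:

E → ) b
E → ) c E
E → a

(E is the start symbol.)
E → ) E'
E' → b
E' → c E
E → a

Left-factoring transforms A → αβ₁ | αβ₂ into A → αA' and A' → β₁ | β₂
(α is the longest common prefix among the alternatives). Repeat until
no nonterminal has two alternatives with a common prefix.

Round 1: E has alternatives sharing prefix ')'. Introduce E': E → ) E'
  Add: E' → b
  Add: E' → c E

No remaining common prefixes — done.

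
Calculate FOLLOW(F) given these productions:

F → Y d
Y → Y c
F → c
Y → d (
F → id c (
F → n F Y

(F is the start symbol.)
F is the start symbol, so $ ∈ FOLLOW(F).
In F → n F Y: F is followed by Y, add FIRST(Y) \ {ε} = { 'd' }

Taking the union: FOLLOW(F) = { $, 'd' }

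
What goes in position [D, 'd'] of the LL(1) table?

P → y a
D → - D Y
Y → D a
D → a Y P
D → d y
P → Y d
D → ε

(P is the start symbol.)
To find M[D, 'd'], we find productions for D where 'd' is in the predict set (PREDICT(N → α) = (FIRST(α) \ {ε}) ∪ (FOLLOW(N) if α ⇒* ε)).

Relevant sets:
  FOLLOW(D) = { '-', 'a', 'd' }

D → - D Y: PREDICT = { '-' }
D → a Y P: PREDICT = { 'a' }
D → d y: PREDICT = { 'd' }
  'd' is in predict set, so this production goes in M[D, 'd']
D → ε: PREDICT = { '-', 'a', 'd' }
  'd' is in predict set, so this production goes in M[D, 'd']

M[D, 'd'] = D → d y, D → ε  (a multiply-defined cell — the grammar is not LL(1))

Answer: D → d y, D → ε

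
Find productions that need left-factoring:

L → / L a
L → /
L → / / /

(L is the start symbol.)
Left-factoring is needed when two productions for the same non-terminal
share a common prefix on the right-hand side.

Productions for L:
  L → / L a
  L → /
  L → / / /

Found common prefix '/' in productions for L

Answer: Yes, L has productions with common prefix '/'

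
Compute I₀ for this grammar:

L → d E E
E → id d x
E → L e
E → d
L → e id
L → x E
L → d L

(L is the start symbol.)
First, augment the grammar with L' → L
I₀ = CLOSURE({ [L' → . L] }):
  [L' → . L] has the dot before L: add [L → . d E E], [L → . e id], [L → . x E], [L → . d L]
No further items can be added.

I₀ = { [L → . d E E], [L → . d L], [L → . e id], [L → . x E], [L' → . L] }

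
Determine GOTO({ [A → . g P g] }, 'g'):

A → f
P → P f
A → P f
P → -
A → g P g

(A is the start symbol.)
{ [A → g . P g], [P → . -], [P → . P f] }

GOTO(I, 'g') = CLOSURE({ [A → αX.β] : [A → α.Xβ] ∈ I, X = 'g' })

Items with dot before 'g', with the dot advanced:
  [A → . g P g] → [A → g . P g]
Closure of the advanced items:
  [A → g . P g] has the dot before P: add [P → . P f], [P → . -]

GOTO = { [A → g . P g], [P → . -], [P → . P f] }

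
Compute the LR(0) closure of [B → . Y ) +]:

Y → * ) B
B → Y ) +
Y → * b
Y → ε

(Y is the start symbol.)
To compute CLOSURE, for each item [A → α.Bβ] where B is a non-terminal, add [B → .γ] for all productions B → γ; repeat for the newly added items until nothing changes.

Start with: [B → . Y ) +]
  [B → . Y ) +] has the dot before Y: add [Y → . * ) B], [Y → . * b], [Y → .]
No further items can be added.

CLOSURE = { [B → . Y ) +], [Y → . * ) B], [Y → . * b], [Y → .] }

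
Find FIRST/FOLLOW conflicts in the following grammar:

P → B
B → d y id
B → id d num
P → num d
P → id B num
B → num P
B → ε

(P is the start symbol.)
Yes. P → num d with FOLLOW(P) on { 'num' }; B → num P with FOLLOW(B) on { 'num' }

A FIRST/FOLLOW conflict occurs when a non-terminal N has a nullable alternative N → β (β ⇒* ε) and another alternative N → α with FIRST(α) ∩ FOLLOW(N) ≠ ∅: on such a lookahead the parser cannot decide between expanding α and letting N vanish via β.

Nullable non-terminals: B, P.
FIRST sets used below: FIRST(B) = { 'd', 'id', 'num', ε }

B: nullable alternative(s) B → ε; FOLLOW(B) = { $, 'num' }
  B → d y id: FIRST \ {ε} = { 'd' } — disjoint from FOLLOW(B)
  B → id d num: FIRST \ {ε} = { 'id' } — disjoint from FOLLOW(B)
  B → num P: FIRST \ {ε} = { 'num' } — overlaps FOLLOW(B) on { 'num' }: CONFLICT
  B → ε: FIRST \ {ε} = { } — this is the only nullable alternative, skip

P: nullable alternative(s) P → B; FOLLOW(P) = { $, 'num' }
  P → B: FIRST \ {ε} = { 'd', 'id', 'num' } — this is the only nullable alternative, skip
  P → num d: FIRST \ {ε} = { 'num' } — overlaps FOLLOW(P) on { 'num' }: CONFLICT
  P → id B num: FIRST \ {ε} = { 'id' } — disjoint from FOLLOW(P)

So the grammar has 2 FIRST/FOLLOW conflicts (marked CONFLICT above).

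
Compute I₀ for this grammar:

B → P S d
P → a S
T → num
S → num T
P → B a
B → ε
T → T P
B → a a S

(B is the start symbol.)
{ [B → . P S d], [B → . a a S], [B → .], [B' → . B], [P → . B a], [P → . a S] }

First, augment the grammar with B' → B
I₀ = CLOSURE({ [B' → . B] }):
  [B' → . B] has the dot before B: add [B → . P S d], [B → .], [B → . a a S]
  [B → . P S d] has the dot before P: add [P → . a S], [P → . B a]
No further items can be added.

I₀ = { [B → . P S d], [B → . a a S], [B → .], [B' → . B], [P → . B a], [P → . a S] }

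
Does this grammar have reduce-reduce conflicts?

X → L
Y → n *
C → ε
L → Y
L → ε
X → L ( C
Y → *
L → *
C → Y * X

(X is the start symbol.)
Yes — I1: [L → * .] vs [Y → * .]

A reduce-reduce conflict occurs when an LR(0) state has two complete items [A → α .] and [B → β .] — both call for a reduction, and with no lookahead the parser cannot choose between them.

Augment with X' → X and build the canonical LR(0) collection (I0 = CLOSURE({[X' → . X]}), then GOTO on every symbol after a dot until no new states appear). It has 13 states:
  I0: { [L → . *], [L → . Y], [L → .], [X → . L ( C], [X → . L], [X' → . X], [Y → . *], [Y → . n *] }  — shift, reduce
  I1: { [L → * .], [Y → * .] }  — 2 reduces
  I2: { [X → L . ( C], [X → L .] }  — shift, reduce
  I3: { [X' → X .] }  — accept
  I4: { [L → Y .] }  — reduce
  I5: { [Y → n . *] }  — shift
  I6: { [Y → n * .] }  — reduce
  I7: { [C → . Y * X], [C → .], [X → L ( . C], [Y → . *], [Y → . n *] }  — shift, reduce
  I8: { [Y → * .] }  — reduce
  I9: { [X → L ( C .] }  — reduce
  I10: { [C → Y . * X] }  — shift
  I11: { [C → Y * . X], [L → . *], [L → . Y], [L → .], [X → . L ( C], [X → . L], [Y → . *], [Y → . n *] }  — shift, reduce
  I12: { [C → Y * X .] }  — reduce

I1 contains complete items [L → * .], [Y → * .] — reduce-reduce conflict.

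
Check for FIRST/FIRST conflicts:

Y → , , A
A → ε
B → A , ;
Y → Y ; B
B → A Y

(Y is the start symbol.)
FIRST sets of the non-terminals at (or reachable through a nullable prefix from) the front of some alternative:
  FIRST(Y) = { ',' }
  FIRST(A) = { ε }

Productions for Y:
  Y → , , A: FIRST = { ',' }
  Y → Y ; B: FIRST = { ',' }
Productions for B:
  B → A , ;: FIRST = { ',' }
  B → A Y: FIRST = { ',' }
A has only one production, so no FIRST/FIRST conflict is possible there.

Conflict for Y: Y → , , A and Y → Y ; B
  Overlap: { ',' }
Conflict for B: B → A , ; and B → A Y
  Overlap: { ',' }

Answer: Yes. Y → ',' ',' A / Y → Y ';' B on { ',' }; B → A ',' ';' / B → A Y on { ',' }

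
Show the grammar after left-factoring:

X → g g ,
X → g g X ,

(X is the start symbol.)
X → g g X'
X' → ,
X' → X ,

Left-factoring transforms A → αβ₁ | αβ₂ into A → αA' and A' → β₁ | β₂
(α is the longest common prefix among the alternatives). Repeat until
no nonterminal has two alternatives with a common prefix.

Round 1: X has alternatives sharing prefix 'g g'. Introduce X': X → g g X'
  Add: X' → ,
  Add: X' → X ,

No remaining common prefixes — done.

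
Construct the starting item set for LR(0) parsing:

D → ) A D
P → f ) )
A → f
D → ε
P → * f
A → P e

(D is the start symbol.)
{ [D → . ) A D], [D → .], [D' → . D] }

First, augment the grammar with D' → D
I₀ = CLOSURE({ [D' → . D] }):
  [D' → . D] has the dot before D: add [D → . ) A D], [D → .]
No further items can be added.

I₀ = { [D → . ) A D], [D → .], [D' → . D] }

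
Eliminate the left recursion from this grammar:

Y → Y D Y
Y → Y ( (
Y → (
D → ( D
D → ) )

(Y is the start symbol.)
Y is directly left-recursive. The standard transformation for
  A → A α₁ | ... | A α_m | β₁ | ... | β_n
is
  A  → β₁ A' | ... | β_n A'
  A' → α₁ A' | ... | α_m A' | ε

Y → ( becomes Y → ( Y'
Y → Y D Y becomes Y' → D Y Y'
Y → Y ( ( becomes Y' → ( ( Y'
Add Y' → ε

Productions for other non-terminals are unchanged:
  D → ( D
  D → ) )

Resulting grammar:
Y → ( Y'
Y' → D Y Y'
Y' → ( ( Y'
Y' → ε
D → ( D
D → ) )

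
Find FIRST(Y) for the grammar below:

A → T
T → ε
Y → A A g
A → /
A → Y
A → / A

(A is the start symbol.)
FIRST sets of the other non-terminals involved (by the same procedure, iterated to a fixed point):
  FIRST(A) = { '/', 'g', ε }

From Y → A A g:
  - A is a non-terminal: add FIRST(A) \ {ε} = { '/', 'g' }
    A is nullable, so continue to the next symbol
  - A is a non-terminal: add FIRST(A) \ {ε} = { '/', 'g' }
    A is nullable, so continue to the next symbol
  - g is a terminal: add 'g' and stop

Collecting: FIRST(Y) = { '/', 'g' }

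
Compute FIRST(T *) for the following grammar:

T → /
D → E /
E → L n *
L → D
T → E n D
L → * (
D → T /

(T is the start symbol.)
{ '*', '/' }

FIRST sets of the non-terminals involved (from the grammar, by fixed-point iteration):
  FIRST(T) = { '*', '/' }

To compute FIRST(T *), process the symbols left to right:
Symbol T is a non-terminal. Add FIRST(T) \ {ε} = { '*', '/' }
T is not nullable (ε ∉ FIRST(T)), so stop here.
FIRST(T *) = { '*', '/' }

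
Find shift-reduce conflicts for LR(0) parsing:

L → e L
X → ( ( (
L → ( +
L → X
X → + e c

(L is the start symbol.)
Augment with L' → L and build the canonical LR(0) collection (I0 = CLOSURE({[L' → . L]}), then GOTO on every symbol after a dot until no new states appear). It has 12 states:
  I0: { [L → . ( +], [L → . X], [L → . e L], [L' → . L], [X → . ( ( (], [X → . + e c] }  — shift
  I1: { [L → ( . +], [X → ( . ( (] }  — shift
  I2: { [X → + . e c] }  — shift
  I3: { [L' → L .] }  — accept
  I4: { [L → X .] }  — reduce
  I5: { [L → . ( +], [L → . X], [L → . e L], [L → e . L], [X → . ( ( (], [X → . + e c] }  — shift
  I6: { [L → e L .] }  — reduce
  I7: { [X → + e . c] }  — shift
  I8: { [X → + e c .] }  — reduce
  I9: { [X → ( ( . (] }  — shift
  I10: { [L → ( + .] }  — reduce
  I11: { [X → ( ( ( .] }  — reduce

No state contains both a complete item and a shift item.

Answer: No shift-reduce conflicts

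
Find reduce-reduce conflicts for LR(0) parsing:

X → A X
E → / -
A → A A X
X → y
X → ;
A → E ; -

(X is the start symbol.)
A reduce-reduce conflict occurs when an LR(0) state has two complete items [A → α .] and [B → β .] — both call for a reduction, and with no lookahead the parser cannot choose between them.

Augment with X' → X and build the canonical LR(0) collection (I0 = CLOSURE({[X' → . X]}), then GOTO on every symbol after a dot until no new states appear). It has 13 states:
  I0: { [A → . A A X], [A → . E ; -], [E → . / -], [X → . ;], [X → . A X], [X → . y], [X' → . X] }  — shift
  I1: { [E → / . -] }  — shift
  I2: { [X → ; .] }  — reduce
  I3: { [A → . A A X], [A → . E ; -], [A → A . A X], [E → . / -], [X → . ;], [X → . A X], [X → . y], [X → A . X] }  — shift
  I4: { [A → E . ; -] }  — shift
  I5: { [X' → X .] }  — accept
  I6: { [X → y .] }  — reduce
  I7: { [A → E ; . -] }  — shift
  I8: { [A → E ; - .] }  — reduce
  I9: { [A → . A A X], [A → . E ; -], [A → A . A X], [A → A A . X], [E → . / -], [X → . ;], [X → . A X], [X → . y], [X → A . X] }  — shift
  I10: { [X → A X .] }  — reduce
  I11: { [A → A A X .], [X → A X .] }  — 2 reduces
  I12: { [E → / - .] }  — reduce

I11 contains complete items [A → A A X .], [X → A X .] — reduce-reduce conflict.

Answer: Yes — I11: [A → A A X .] vs [X → A X .]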